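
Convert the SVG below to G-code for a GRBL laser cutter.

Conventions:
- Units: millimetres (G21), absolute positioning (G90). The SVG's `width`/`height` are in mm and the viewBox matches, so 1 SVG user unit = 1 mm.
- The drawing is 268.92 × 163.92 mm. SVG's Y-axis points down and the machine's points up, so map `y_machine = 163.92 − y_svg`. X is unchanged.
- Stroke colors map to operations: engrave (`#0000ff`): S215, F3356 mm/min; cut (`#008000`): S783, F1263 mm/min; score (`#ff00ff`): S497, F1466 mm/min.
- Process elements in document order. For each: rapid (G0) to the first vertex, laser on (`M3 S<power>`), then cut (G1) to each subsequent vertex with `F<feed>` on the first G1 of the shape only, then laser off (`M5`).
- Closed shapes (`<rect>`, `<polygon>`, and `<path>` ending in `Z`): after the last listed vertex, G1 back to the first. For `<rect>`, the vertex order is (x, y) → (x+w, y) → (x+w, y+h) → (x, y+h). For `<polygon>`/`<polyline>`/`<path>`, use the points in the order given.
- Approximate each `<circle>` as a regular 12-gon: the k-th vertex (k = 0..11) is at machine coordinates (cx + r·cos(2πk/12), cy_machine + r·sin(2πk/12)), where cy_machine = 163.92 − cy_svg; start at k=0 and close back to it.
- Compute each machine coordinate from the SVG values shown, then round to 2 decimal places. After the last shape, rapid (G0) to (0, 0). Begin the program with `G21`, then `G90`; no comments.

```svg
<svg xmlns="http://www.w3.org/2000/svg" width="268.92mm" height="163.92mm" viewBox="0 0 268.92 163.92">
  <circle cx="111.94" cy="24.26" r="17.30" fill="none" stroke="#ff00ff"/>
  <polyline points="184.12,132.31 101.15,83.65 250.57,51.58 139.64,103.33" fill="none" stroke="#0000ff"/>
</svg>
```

1 u = 1 mm; y_m = 163.92 − y.

[1] `<circle>` circle, #ff00ff→score S497 F1466: (129.24,139.66) → (126.92,148.31) → (120.59,154.64) → (111.94,156.96) → (103.29,154.64) → (96.96,148.31) → (94.64,139.66) → (96.96,131.01) → (103.29,124.68) → (111.94,122.36) → (120.59,124.68) → (126.92,131.01) → (129.24,139.66) (closed)

[2] `<polyline>` open polyline, #0000ff→engrave S215 F3356: (184.12,31.61) → (101.15,80.27) → (250.57,112.34) → (139.64,60.59)

G21
G90
G0 X129.24 Y139.66
M3 S497
G1 X126.92 Y148.31 F1466
G1 X120.59 Y154.64
G1 X111.94 Y156.96
G1 X103.29 Y154.64
G1 X96.96 Y148.31
G1 X94.64 Y139.66
G1 X96.96 Y131.01
G1 X103.29 Y124.68
G1 X111.94 Y122.36
G1 X120.59 Y124.68
G1 X126.92 Y131.01
G1 X129.24 Y139.66
M5
G0 X184.12 Y31.61
M3 S215
G1 X101.15 Y80.27 F3356
G1 X250.57 Y112.34
G1 X139.64 Y60.59
M5
G0 X0.00 Y0.00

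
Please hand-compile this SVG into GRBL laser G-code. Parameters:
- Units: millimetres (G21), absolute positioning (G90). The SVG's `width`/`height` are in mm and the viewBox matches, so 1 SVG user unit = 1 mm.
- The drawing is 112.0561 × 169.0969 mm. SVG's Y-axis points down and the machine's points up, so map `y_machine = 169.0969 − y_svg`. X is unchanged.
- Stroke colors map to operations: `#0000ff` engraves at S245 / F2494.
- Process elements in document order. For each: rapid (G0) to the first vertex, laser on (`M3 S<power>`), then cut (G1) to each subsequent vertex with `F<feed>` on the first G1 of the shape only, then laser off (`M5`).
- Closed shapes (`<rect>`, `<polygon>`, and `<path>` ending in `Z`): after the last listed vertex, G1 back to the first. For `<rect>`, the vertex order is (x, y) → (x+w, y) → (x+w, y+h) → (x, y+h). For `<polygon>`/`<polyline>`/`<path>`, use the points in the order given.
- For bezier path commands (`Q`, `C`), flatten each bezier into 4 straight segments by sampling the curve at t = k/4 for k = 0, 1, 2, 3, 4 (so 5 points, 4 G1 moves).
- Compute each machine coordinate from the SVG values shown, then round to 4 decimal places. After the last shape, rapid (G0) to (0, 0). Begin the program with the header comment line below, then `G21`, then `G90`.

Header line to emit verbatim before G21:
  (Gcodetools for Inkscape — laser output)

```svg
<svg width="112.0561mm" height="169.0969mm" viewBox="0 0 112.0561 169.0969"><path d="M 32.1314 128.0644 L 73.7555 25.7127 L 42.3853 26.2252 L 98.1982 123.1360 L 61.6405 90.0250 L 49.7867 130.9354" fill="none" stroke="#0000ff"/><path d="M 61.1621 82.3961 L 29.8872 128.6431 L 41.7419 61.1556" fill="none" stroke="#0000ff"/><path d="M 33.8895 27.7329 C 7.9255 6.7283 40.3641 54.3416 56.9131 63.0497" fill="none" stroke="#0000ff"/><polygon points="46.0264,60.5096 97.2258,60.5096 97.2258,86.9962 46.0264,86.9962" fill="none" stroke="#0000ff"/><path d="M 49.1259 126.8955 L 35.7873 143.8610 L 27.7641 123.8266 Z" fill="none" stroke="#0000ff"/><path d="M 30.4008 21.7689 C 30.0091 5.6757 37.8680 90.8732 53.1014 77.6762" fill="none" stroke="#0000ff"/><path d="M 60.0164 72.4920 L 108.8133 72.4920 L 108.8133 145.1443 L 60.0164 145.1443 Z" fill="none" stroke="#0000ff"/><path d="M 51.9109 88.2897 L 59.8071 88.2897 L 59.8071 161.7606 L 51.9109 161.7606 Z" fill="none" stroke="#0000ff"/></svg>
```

(Gcodetools for Inkscape — laser output)
G21
G90
G0 X32.1314 Y41.0325
M3 S245
G1 X73.7555 Y143.3842 F2494
G1 X42.3853 Y142.8717
G1 X98.1982 Y45.9609
G1 X61.6405 Y79.0719
G1 X49.7867 Y38.1615
M5
G0 X61.1621 Y86.7008
M3 S245
G1 X29.8872 Y40.4538 F2494
G1 X41.7419 Y107.9413
M5
G0 X33.8895 Y141.3640
M3 S245
G1 X24.2062 Y145.9316 F2494
G1 X29.4589 Y134.8479
G1 X42.6829 Y118.1930
G1 X56.9131 Y106.0472
M5
G0 X46.0264 Y108.5873
M3 S245
G1 X97.2258 Y108.5873 F2494
G1 X97.2258 Y82.1007
G1 X46.0264 Y82.1007
G1 X46.0264 Y108.5873
M5
G0 X49.1259 Y42.2014
M3 S245
G1 X35.7873 Y25.2359 F2494
G1 X27.7641 Y45.2703
G1 X49.1259 Y42.2014
M5
G0 X30.4008 Y147.3280
M3 S245
G1 X31.6403 Y143.5260 F2494
G1 X35.8917 Y120.4604
G1 X43.0728 Y96.8518
G1 X53.1014 Y91.4207
M5
G0 X60.0164 Y96.6049
M3 S245
G1 X108.8133 Y96.6049 F2494
G1 X108.8133 Y23.9526
G1 X60.0164 Y23.9526
G1 X60.0164 Y96.6049
M5
G0 X51.9109 Y80.8072
M3 S245
G1 X59.8071 Y80.8072 F2494
G1 X59.8071 Y7.3363
G1 X51.9109 Y7.3363
G1 X51.9109 Y80.8072
M5
G0 X0.0000 Y0.0000

viewBox `0 0 112.0561 169.0969` with mm width/height → 1 unit = 1 mm. Flip: y_m = 169.0969 − y_svg.

**Shape 1** — `<path>` open polyline, stroke `#0000ff` → engrave (S245, F2494). Machine vertices: (32.1314,41.0325) → (73.7555,143.3842) → (42.3853,142.8717) → (98.1982,45.9609) → (61.6405,79.0719) → (49.7867,38.1615). Open path.

**Shape 2** — `<path>` open polyline, stroke `#0000ff` → engrave (S245, F2494). Machine vertices: (61.1621,86.7008) → (29.8872,40.4538) → (41.7419,107.9413). Open path.

**Shape 3** — `<path>` cubic bezier, stroke `#0000ff` → engrave (S245, F2494). Control points (SVG): P0=(33.8895,27.7329), P1=(7.9255,6.7283), P2=(40.3641,54.3416), P3=(56.9131,63.0497); sampled at t=k/4. Machine vertices: (33.8895,141.3640) → (24.2062,145.9316) → (29.4589,134.8479) → (42.6829,118.1930) → (56.9131,106.0472). Open path.

**Shape 4** — `<polygon>` rectangle, stroke `#0000ff` → engrave (S245, F2494). Machine vertices: (46.0264,108.5873) → (97.2258,108.5873) → (97.2258,82.1007) → (46.0264,82.1007) → (46.0264,108.5873). Closed: final G1 returns to the first vertex.

**Shape 5** — `<path>` regular polygon, stroke `#0000ff` → engrave (S245, F2494). Machine vertices: (49.1259,42.2014) → (35.7873,25.2359) → (27.7641,45.2703) → (49.1259,42.2014). Closed: final G1 returns to the first vertex.

**Shape 6** — `<path>` cubic bezier, stroke `#0000ff` → engrave (S245, F2494). Control points (SVG): P0=(30.4008,21.7689), P1=(30.0091,5.6757), P2=(37.8680,90.8732), P3=(53.1014,77.6762); sampled at t=k/4. Machine vertices: (30.4008,147.3280) → (31.6403,143.5260) → (35.8917,120.4604) → (43.0728,96.8518) → (53.1014,91.4207). Open path.

**Shape 7** — `<path>` rectangle, stroke `#0000ff` → engrave (S245, F2494). Machine vertices: (60.0164,96.6049) → (108.8133,96.6049) → (108.8133,23.9526) → (60.0164,23.9526) → (60.0164,96.6049). Closed: final G1 returns to the first vertex.

**Shape 8** — `<path>` rectangle, stroke `#0000ff` → engrave (S245, F2494). Machine vertices: (51.9109,80.8072) → (59.8071,80.8072) → (59.8071,7.3363) → (51.9109,7.3363) → (51.9109,80.8072). Closed: final G1 returns to the first vertex.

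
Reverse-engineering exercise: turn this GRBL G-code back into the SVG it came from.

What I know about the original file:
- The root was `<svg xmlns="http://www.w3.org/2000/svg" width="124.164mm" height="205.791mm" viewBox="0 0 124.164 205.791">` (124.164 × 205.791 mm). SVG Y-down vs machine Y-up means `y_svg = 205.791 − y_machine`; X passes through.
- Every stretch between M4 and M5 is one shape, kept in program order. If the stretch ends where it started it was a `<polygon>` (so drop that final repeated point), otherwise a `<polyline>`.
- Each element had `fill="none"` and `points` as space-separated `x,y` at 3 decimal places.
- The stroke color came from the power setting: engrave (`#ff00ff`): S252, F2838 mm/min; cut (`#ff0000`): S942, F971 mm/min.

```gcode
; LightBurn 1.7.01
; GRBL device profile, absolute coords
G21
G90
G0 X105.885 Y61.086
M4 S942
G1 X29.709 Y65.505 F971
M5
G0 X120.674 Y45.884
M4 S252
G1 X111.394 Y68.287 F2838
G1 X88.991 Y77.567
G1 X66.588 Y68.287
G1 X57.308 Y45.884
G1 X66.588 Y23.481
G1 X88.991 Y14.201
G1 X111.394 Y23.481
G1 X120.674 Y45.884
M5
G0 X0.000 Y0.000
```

Machine Y-up, SVG Y-down with viewBox height 205.791, so y_svg = 205.791 − y_machine; X carries over.

Run 1: S942 ⇒ cut layer `#ff0000`. The run is open, so emit a `<polyline>` with points (Y-flipped): 105.885,144.705 29.709,140.286.

Run 2: S252 ⇒ engrave layer `#ff00ff`. The run returns to its start, so emit a `<polygon>` with points (Y-flipped): 120.674,159.907 111.394,137.504 88.991,128.224 66.588,137.504 57.308,159.907 66.588,182.310 88.991,191.590 111.394,182.310.

<svg xmlns="http://www.w3.org/2000/svg" width="124.164mm" height="205.791mm" viewBox="0 0 124.164 205.791">
  <polyline points="105.885,144.705 29.709,140.286" fill="none" stroke="#ff0000"/>
  <polygon points="120.674,159.907 111.394,137.504 88.991,128.224 66.588,137.504 57.308,159.907 66.588,182.310 88.991,191.590 111.394,182.310" fill="none" stroke="#ff00ff"/>
</svg>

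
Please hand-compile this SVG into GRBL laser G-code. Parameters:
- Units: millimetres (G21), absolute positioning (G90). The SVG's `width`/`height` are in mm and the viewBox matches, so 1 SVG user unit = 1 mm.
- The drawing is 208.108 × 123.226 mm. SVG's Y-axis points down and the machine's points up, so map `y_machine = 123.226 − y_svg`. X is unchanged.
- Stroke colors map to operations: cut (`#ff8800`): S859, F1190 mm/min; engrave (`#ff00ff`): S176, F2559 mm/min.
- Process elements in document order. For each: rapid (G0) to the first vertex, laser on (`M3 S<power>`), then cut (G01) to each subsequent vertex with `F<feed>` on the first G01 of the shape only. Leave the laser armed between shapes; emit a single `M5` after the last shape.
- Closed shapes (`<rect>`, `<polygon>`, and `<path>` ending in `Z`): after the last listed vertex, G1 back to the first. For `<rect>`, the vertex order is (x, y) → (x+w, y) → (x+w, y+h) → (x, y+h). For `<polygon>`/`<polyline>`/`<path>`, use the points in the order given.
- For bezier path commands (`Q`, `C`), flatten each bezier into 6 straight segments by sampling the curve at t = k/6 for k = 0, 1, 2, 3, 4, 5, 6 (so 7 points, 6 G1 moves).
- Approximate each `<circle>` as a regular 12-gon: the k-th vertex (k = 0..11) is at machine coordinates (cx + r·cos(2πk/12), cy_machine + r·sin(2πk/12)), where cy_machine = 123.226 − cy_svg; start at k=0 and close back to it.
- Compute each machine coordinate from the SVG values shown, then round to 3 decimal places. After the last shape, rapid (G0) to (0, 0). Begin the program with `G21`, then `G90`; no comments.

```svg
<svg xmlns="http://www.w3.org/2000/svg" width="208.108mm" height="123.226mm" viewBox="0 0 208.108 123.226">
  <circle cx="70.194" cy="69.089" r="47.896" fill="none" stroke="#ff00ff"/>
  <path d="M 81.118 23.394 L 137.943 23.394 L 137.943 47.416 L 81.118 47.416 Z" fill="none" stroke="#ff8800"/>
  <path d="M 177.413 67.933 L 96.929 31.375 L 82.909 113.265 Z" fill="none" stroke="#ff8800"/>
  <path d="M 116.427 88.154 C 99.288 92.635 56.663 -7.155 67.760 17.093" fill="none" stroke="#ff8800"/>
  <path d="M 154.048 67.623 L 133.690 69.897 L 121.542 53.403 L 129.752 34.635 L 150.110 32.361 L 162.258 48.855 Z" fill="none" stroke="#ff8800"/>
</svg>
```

G21
G90
G0 X118.090 Y54.137
M3 S176
G01 X111.673 Y78.085 F2559
G01 X94.142 Y95.616
G01 X70.194 Y102.033
G01 X46.246 Y95.616
G01 X28.715 Y78.085
G01 X22.298 Y54.137
G01 X28.715 Y30.189
G01 X46.246 Y12.658
G01 X70.194 Y6.241
G01 X94.142 Y12.658
G01 X111.673 Y30.189
G01 X118.090 Y54.137
G0 X81.118 Y99.832
M3 S859
G01 X137.943 Y99.832 F1190
G01 X137.943 Y75.810
G01 X81.118 Y75.810
G01 X81.118 Y99.832
G0 X177.413 Y55.293
M3 S859
G01 X96.929 Y91.851 F1190
G01 X82.909 Y9.961
G01 X177.413 Y55.293
G0 X116.427 Y35.072
M3 S859
G01 X106.100 Y40.464 F1190
G01 X93.726 Y56.892
G01 X81.505 Y78.015
G01 X71.637 Y97.491
G01 X66.322 Y108.977
G01 X67.760 Y106.133
G0 X154.048 Y55.603
M3 S859
G01 X133.690 Y53.329 F1190
G01 X121.542 Y69.823
G01 X129.752 Y88.591
G01 X150.110 Y90.865
G01 X162.258 Y74.371
G01 X154.048 Y55.603
M5
G0 X0.000 Y0.000

Since the viewBox matches the mm dimensions, user units are millimetres directly. The only transform is the Y-flip y_m = 123.226 − y_svg.

Shape 1 is a circle drawn with `<circle>`. Its stroke #ff00ff means engrave at S176, F2559. After flipping Y the toolpath is (118.090,54.137) → (111.673,78.085) → (94.142,95.616) → (70.194,102.033) → (46.246,95.616) → (28.715,78.085) → (22.298,54.137) → (28.715,30.189) → (46.246,12.658) → (70.194,6.241) → (94.142,12.658) → (111.673,30.189) → (118.090,54.137), returning to the start.

Shape 2 is a rectangle drawn with `<path>`. Its stroke #ff8800 means cut at S859, F1190. After flipping Y the toolpath is (81.118,99.832) → (137.943,99.832) → (137.943,75.810) → (81.118,75.810) → (81.118,99.832), returning to the start.

Shape 3 is a closed polygon drawn with `<path>`. Its stroke #ff8800 means cut at S859, F1190. After flipping Y the toolpath is (177.413,55.293) → (96.929,91.851) → (82.909,9.961) → (177.413,55.293), returning to the start.

Shape 4 is a cubic bezier drawn with `<path>`. Its stroke #ff8800 means cut at S859, F1190. After flipping Y the toolpath is (116.427,35.072) → (106.100,40.464) → (93.726,56.892) → (81.505,78.015) → (71.637,97.491) → (66.322,108.977) → (67.760,106.133).

Shape 5 is a regular polygon drawn with `<path>`. Its stroke #ff8800 means cut at S859, F1190. After flipping Y the toolpath is (154.048,55.603) → (133.690,53.329) → (121.542,69.823) → (129.752,88.591) → (150.110,90.865) → (162.258,74.371) → (154.048,55.603), returning to the start.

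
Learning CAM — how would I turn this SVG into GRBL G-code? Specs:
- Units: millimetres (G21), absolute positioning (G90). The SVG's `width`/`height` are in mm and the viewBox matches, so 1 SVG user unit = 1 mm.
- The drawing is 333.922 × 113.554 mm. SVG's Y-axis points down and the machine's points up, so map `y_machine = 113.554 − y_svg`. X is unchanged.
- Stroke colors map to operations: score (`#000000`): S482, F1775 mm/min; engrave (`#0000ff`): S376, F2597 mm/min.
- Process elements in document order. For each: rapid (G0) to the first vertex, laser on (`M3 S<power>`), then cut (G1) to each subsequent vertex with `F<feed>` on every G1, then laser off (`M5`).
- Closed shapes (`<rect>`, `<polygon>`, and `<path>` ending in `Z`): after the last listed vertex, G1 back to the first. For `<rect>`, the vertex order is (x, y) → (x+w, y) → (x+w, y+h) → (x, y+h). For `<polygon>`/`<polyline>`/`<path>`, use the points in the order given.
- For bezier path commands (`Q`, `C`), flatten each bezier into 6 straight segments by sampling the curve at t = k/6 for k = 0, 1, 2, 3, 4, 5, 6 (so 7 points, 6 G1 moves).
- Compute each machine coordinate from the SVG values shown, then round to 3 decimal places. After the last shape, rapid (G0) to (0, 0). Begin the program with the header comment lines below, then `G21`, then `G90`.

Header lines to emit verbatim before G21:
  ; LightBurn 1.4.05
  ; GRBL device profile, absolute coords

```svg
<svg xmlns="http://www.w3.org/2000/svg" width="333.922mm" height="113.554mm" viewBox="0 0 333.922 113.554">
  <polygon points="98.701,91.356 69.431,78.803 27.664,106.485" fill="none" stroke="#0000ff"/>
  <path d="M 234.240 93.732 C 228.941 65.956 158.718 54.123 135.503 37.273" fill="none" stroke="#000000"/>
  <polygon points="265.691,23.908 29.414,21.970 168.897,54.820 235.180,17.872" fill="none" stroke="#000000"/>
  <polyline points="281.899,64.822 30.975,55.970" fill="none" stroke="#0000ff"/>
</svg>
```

; LightBurn 1.4.05
; GRBL device profile, absolute coords
G21
G90
G0 X98.701 Y22.198
M3 S376
G1 X69.431 Y34.751 F2597
G1 X27.664 Y7.069 F2597
G1 X98.701 Y22.198 F2597
M5
G0 X234.240 Y19.822
M3 S482
G1 X226.698 Y32.478 F1775
G1 X211.445 Y43.060 F1775
G1 X191.590 Y52.149 F1775
G1 X170.242 Y60.327 F1775
G1 X150.510 Y68.177 F1775
G1 X135.503 Y76.281 F1775
M5
G0 X265.691 Y89.646
M3 S482
G1 X29.414 Y91.584 F1775
G1 X168.897 Y58.734 F1775
G1 X235.180 Y95.682 F1775
G1 X265.691 Y89.646 F1775
M5
G0 X281.899 Y48.732
M3 S376
G1 X30.975 Y57.584 F2597
M5
G0 X0.000 Y0.000

Since the viewBox matches the mm dimensions, user units are millimetres directly. The only transform is the Y-flip y_m = 113.554 − y_svg.

Shape 1 is a closed polygon drawn with `<polygon>`. Its stroke #0000ff means engrave at S376, F2597. After flipping Y the toolpath is (98.701,22.198) → (69.431,34.751) → (27.664,7.069) → (98.701,22.198), returning to the start.

Shape 2 is a cubic bezier drawn with `<path>`. Its stroke #000000 means score at S482, F1775. After flipping Y the toolpath is (234.240,19.822) → (226.698,32.478) → (211.445,43.060) → (191.590,52.149) → (170.242,60.327) → (150.510,68.177) → (135.503,76.281).

Shape 3 is a closed polygon drawn with `<polygon>`. Its stroke #000000 means score at S482, F1775. After flipping Y the toolpath is (265.691,89.646) → (29.414,91.584) → (168.897,58.734) → (235.180,95.682) → (265.691,89.646), returning to the start.

Shape 4 is a line segment drawn with `<polyline>`. Its stroke #0000ff means engrave at S376, F2597. After flipping Y the toolpath is (281.899,48.732) → (30.975,57.584).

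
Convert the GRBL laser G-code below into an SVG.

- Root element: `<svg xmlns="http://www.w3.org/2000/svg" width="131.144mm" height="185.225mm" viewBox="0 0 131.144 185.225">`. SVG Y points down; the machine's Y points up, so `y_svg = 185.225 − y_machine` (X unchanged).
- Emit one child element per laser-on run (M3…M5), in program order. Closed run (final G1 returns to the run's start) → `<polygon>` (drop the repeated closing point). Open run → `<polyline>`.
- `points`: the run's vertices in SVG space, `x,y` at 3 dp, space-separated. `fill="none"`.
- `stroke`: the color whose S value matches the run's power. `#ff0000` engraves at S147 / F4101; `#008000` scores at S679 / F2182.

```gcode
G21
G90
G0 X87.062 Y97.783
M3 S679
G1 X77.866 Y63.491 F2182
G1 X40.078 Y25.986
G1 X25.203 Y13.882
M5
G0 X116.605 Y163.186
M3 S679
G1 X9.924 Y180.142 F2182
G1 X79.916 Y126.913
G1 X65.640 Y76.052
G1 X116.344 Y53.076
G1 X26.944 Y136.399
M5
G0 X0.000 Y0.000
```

y_svg = 185.225 − y_m. Every run uses S679, so all elements get stroke `#008000` (score).

[1] open run; points: 87.062,87.442 77.866,121.734 40.078,159.239 25.203,171.343

[2] open run; points: 116.605,22.039 9.924,5.083 79.916,58.312 65.640,109.173 116.344,132.149 26.944,48.826

<svg xmlns="http://www.w3.org/2000/svg" width="131.144mm" height="185.225mm" viewBox="0 0 131.144 185.225">
  <polyline points="87.062,87.442 77.866,121.734 40.078,159.239 25.203,171.343" fill="none" stroke="#008000"/>
  <polyline points="116.605,22.039 9.924,5.083 79.916,58.312 65.640,109.173 116.344,132.149 26.944,48.826" fill="none" stroke="#008000"/>
</svg>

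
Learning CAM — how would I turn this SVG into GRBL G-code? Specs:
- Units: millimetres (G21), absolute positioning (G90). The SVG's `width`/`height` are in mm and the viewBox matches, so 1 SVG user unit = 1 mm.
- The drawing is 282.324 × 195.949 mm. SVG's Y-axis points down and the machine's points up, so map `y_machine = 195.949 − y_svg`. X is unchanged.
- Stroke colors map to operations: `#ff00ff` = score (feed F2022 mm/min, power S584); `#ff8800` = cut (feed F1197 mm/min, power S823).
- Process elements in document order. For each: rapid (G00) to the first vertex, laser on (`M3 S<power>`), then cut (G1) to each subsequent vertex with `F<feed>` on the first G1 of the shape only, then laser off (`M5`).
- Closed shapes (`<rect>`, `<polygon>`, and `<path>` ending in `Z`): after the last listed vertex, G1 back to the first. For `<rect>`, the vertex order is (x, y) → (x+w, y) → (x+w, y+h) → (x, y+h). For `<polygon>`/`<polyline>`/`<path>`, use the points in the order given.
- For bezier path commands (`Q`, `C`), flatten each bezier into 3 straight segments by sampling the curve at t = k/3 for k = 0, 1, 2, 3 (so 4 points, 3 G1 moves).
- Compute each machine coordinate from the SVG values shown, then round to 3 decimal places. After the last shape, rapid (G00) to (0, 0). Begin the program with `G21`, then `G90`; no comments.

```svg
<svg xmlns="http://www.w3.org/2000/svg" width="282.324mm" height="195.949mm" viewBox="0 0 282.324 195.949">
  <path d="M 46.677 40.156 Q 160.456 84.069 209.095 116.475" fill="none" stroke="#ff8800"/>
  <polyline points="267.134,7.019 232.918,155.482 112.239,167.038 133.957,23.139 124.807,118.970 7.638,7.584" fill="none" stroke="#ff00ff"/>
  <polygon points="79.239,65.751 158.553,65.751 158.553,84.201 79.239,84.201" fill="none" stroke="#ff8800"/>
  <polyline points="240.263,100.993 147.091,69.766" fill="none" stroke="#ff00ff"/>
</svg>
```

1 u = 1 mm; y_m = 195.949 − y.

[1] `<path>` quadratic bezier, #ff8800→cut S823 F1197: (46.677,155.793) → (115.292,127.796) → (169.431,102.357) → (209.095,79.474)

[2] `<polyline>` open polyline, #ff00ff→score S584 F2022: (267.134,188.930) → (232.918,40.467) → (112.239,28.911) → (133.957,172.810) → (124.807,76.979) → (7.638,188.365)

[3] `<polygon>` rectangle, #ff8800→cut S823 F1197: (79.239,130.198) → (158.553,130.198) → (158.553,111.748) → (79.239,111.748) → (79.239,130.198) (closed)

[4] `<polyline>` line segment, #ff00ff→score S584 F2022: (240.263,94.956) → (147.091,126.183)

G21
G90
G00 X46.677 Y155.793
M3 S823
G1 X115.292 Y127.796 F1197
G1 X169.431 Y102.357
G1 X209.095 Y79.474
M5
G00 X267.134 Y188.930
M3 S584
G1 X232.918 Y40.467 F2022
G1 X112.239 Y28.911
G1 X133.957 Y172.810
G1 X124.807 Y76.979
G1 X7.638 Y188.365
M5
G00 X79.239 Y130.198
M3 S823
G1 X158.553 Y130.198 F1197
G1 X158.553 Y111.748
G1 X79.239 Y111.748
G1 X79.239 Y130.198
M5
G00 X240.263 Y94.956
M3 S584
G1 X147.091 Y126.183 F2022
M5
G00 X0.000 Y0.000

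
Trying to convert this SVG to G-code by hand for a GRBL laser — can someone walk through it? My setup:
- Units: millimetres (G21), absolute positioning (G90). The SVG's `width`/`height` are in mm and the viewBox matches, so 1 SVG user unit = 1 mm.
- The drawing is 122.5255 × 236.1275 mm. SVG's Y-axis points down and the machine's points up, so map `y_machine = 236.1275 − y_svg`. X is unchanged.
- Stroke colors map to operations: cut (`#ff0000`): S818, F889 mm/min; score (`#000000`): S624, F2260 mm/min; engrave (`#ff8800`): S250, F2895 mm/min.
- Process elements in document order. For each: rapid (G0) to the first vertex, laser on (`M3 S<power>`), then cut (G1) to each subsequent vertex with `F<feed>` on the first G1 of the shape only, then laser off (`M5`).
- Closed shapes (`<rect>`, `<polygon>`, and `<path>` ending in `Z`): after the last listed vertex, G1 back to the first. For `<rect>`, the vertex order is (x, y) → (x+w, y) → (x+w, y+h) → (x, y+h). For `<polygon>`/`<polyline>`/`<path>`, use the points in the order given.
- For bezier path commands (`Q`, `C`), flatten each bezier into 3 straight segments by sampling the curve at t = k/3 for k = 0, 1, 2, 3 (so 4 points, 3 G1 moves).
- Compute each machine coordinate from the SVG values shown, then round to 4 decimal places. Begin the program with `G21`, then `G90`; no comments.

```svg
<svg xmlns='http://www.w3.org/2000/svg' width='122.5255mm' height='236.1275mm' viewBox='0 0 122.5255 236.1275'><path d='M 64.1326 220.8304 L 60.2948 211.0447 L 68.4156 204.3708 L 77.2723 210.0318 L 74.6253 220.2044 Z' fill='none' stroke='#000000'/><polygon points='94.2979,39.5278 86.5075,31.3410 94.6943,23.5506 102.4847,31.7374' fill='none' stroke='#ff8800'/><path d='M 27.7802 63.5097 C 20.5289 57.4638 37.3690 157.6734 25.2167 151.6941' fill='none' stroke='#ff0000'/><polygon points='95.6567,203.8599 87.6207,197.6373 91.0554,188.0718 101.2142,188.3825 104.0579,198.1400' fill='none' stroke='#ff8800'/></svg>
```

G21
G90
G0 X64.1326 Y15.2971
M3 S624
G1 X60.2948 Y25.0828 F2260
G1 X68.4156 Y31.7567
G1 X77.2723 Y26.0957
G1 X74.6253 Y15.9231
G1 X64.1326 Y15.2971
M5
G0 X94.2979 Y196.5997
M3 S250
G1 X86.5075 Y204.7865 F2895
G1 X94.6943 Y212.5769
G1 X102.4847 Y204.3901
G1 X94.2979 Y196.5997
M5
G0 X27.7802 Y172.6178
M3 S818
G1 X26.5933 Y151.1135 F889
G1 X29.6709 Y105.9821
G1 X25.2167 Y84.4334
M5
G0 X95.6567 Y32.2676
M3 S250
G1 X87.6207 Y38.4902 F2895
G1 X91.0554 Y48.0557
G1 X101.2142 Y47.7450
G1 X104.0579 Y37.9875
G1 X95.6567 Y32.2676
M5

viewBox `0 0 122.5255 236.1275` with mm width/height → 1 unit = 1 mm. Flip: y_m = 236.1275 − y_svg.

**Shape 1** — `<path>` regular polygon, stroke `#000000` → score (S624, F2260). Machine vertices: (64.1326,15.2971) → (60.2948,25.0828) → (68.4156,31.7567) → (77.2723,26.0957) → (74.6253,15.9231) → (64.1326,15.2971). Closed: final G1 returns to the first vertex.

**Shape 2** — `<polygon>` regular polygon, stroke `#ff8800` → engrave (S250, F2895). Machine vertices: (94.2979,196.5997) → (86.5075,204.7865) → (94.6943,212.5769) → (102.4847,204.3901) → (94.2979,196.5997). Closed: final G1 returns to the first vertex.

**Shape 3** — `<path>` cubic bezier, stroke `#ff0000` → cut (S818, F889). Control points (SVG): P0=(27.7802,63.5097), P1=(20.5289,57.4638), P2=(37.3690,157.6734), P3=(25.2167,151.6941); sampled at t=k/3. Machine vertices: (27.7802,172.6178) → (26.5933,151.1135) → (29.6709,105.9821) → (25.2167,84.4334). Open path.

**Shape 4** — `<polygon>` regular polygon, stroke `#ff8800` → engrave (S250, F2895). Machine vertices: (95.6567,32.2676) → (87.6207,38.4902) → (91.0554,48.0557) → (101.2142,47.7450) → (104.0579,37.9875) → (95.6567,32.2676). Closed: final G1 returns to the first vertex.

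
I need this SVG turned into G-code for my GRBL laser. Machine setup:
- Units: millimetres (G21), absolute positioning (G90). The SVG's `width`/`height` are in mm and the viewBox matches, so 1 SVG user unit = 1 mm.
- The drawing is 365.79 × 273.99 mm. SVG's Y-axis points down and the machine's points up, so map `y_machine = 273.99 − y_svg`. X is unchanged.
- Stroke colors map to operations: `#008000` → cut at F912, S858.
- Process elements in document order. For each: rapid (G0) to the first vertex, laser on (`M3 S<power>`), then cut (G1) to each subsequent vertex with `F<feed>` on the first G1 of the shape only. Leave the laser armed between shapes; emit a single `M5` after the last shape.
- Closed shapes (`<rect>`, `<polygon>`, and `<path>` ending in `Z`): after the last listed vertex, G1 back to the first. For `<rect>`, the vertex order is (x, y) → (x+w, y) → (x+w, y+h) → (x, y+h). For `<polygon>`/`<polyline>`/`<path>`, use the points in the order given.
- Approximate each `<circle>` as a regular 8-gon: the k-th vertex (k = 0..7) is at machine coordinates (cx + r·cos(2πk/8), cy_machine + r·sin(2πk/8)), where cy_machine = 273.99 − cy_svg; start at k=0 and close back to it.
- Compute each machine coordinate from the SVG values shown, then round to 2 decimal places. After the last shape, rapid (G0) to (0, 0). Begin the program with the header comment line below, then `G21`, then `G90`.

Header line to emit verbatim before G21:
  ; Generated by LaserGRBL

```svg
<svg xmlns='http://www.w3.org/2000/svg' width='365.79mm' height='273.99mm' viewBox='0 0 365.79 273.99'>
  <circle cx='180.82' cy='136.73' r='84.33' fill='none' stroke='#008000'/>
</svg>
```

viewBox `0 0 365.79 273.99` with mm width/height → 1 unit = 1 mm. Flip: y_m = 273.99 − y_svg.

**Shape 1** — `<circle>` circle, stroke `#008000` → cut (S858, F912). Machine vertices: (265.15,137.26) → (240.45,196.89) → (180.82,221.59) → (121.19,196.89) → (96.49,137.26) → (121.19,77.63) → (180.82,52.93) → (240.45,77.63) → (265.15,137.26). Closed: final G1 returns to the first vertex.

; Generated by LaserGRBL
G21
G90
G0 X265.15 Y137.26
M3 S858
G1 X240.45 Y196.89 F912
G1 X180.82 Y221.59
G1 X121.19 Y196.89
G1 X96.49 Y137.26
G1 X121.19 Y77.63
G1 X180.82 Y52.93
G1 X240.45 Y77.63
G1 X265.15 Y137.26
M5
G0 X0.00 Y0.00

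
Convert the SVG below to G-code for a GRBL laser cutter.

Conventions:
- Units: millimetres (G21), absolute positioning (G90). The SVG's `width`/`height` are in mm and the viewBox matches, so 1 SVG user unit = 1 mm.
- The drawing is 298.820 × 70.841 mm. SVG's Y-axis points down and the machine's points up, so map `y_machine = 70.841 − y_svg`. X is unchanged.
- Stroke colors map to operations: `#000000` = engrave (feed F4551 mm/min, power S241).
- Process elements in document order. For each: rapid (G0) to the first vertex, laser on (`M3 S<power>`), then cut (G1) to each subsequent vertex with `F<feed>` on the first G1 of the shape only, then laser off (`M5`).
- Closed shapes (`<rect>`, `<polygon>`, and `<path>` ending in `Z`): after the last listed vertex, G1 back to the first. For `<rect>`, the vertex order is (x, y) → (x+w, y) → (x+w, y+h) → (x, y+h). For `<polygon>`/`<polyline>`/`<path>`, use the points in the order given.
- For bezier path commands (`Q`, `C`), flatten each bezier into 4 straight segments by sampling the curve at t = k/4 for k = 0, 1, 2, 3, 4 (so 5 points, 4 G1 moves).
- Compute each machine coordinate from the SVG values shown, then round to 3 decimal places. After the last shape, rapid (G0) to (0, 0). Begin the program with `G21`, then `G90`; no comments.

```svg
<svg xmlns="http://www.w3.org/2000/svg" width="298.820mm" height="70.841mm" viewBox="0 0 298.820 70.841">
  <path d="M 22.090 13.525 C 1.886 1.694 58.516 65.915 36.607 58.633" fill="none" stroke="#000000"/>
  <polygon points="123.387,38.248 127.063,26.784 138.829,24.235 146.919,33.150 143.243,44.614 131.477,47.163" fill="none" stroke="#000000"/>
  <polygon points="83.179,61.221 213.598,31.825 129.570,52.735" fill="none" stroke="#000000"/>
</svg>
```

G21
G90
G0 X22.090 Y57.316
M3 S241
G1 X18.916 Y54.235 F4551
G1 X29.988 Y36.468
G1 X40.740 Y17.848
G1 X36.607 Y12.208
M5
G0 X123.387 Y32.593
M3 S241
G1 X127.063 Y44.057 F4551
G1 X138.829 Y46.606
G1 X146.919 Y37.691
G1 X143.243 Y26.227
G1 X131.477 Y23.678
G1 X123.387 Y32.593
M5
G0 X83.179 Y9.620
M3 S241
G1 X213.598 Y39.016 F4551
G1 X129.570 Y18.106
G1 X83.179 Y9.620
M5
G0 X0.000 Y0.000

1 u = 1 mm; y_m = 70.841 − y.

[1] `<path>` cubic bezier, #000000→engrave S241 F4551: (22.090,57.316) → (18.916,54.235) → (29.988,36.468) → (40.740,17.848) → (36.607,12.208)

[2] `<polygon>` regular polygon, #000000→engrave S241 F4551: (123.387,32.593) → (127.063,44.057) → (138.829,46.606) → (146.919,37.691) → (143.243,26.227) → (131.477,23.678) → (123.387,32.593) (closed)

[3] `<polygon>` closed polygon, #000000→engrave S241 F4551: (83.179,9.620) → (213.598,39.016) → (129.570,18.106) → (83.179,9.620) (closed)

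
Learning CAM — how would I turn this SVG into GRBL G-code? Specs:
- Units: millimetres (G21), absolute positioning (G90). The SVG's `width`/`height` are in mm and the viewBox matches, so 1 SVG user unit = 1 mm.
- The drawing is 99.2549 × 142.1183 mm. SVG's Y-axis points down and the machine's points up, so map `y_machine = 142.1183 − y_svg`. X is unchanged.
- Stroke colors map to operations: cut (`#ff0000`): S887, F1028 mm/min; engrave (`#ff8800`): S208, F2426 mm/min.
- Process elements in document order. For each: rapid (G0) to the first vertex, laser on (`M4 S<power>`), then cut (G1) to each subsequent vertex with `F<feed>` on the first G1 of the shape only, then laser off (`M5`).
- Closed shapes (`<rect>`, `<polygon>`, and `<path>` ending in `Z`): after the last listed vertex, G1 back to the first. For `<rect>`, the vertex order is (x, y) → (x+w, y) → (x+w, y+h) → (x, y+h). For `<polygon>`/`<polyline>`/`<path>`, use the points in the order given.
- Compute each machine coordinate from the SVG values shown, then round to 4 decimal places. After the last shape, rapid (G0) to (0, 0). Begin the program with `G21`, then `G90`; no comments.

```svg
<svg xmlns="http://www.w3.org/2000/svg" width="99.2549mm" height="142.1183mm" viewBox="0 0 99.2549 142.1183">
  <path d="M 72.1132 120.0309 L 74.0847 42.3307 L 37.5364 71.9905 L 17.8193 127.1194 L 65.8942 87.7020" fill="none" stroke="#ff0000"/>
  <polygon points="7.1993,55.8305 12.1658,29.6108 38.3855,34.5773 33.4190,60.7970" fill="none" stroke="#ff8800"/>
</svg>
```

G21
G90
G0 X72.1132 Y22.0874
M4 S887
G1 X74.0847 Y99.7876 F1028
G1 X37.5364 Y70.1278
G1 X17.8193 Y14.9989
G1 X65.8942 Y54.4163
M5
G0 X7.1993 Y86.2878
M4 S208
G1 X12.1658 Y112.5075 F2426
G1 X38.3855 Y107.5410
G1 X33.4190 Y81.3213
G1 X7.1993 Y86.2878
M5
G0 X0.0000 Y0.0000

Since the viewBox matches the mm dimensions, user units are millimetres directly. The only transform is the Y-flip y_m = 142.1183 − y_svg.

Shape 1 is a open polyline drawn with `<path>`. Its stroke #ff0000 means cut at S887, F1028. After flipping Y the toolpath is (72.1132,22.0874) → (74.0847,99.7876) → (37.5364,70.1278) → (17.8193,14.9989) → (65.8942,54.4163).

Shape 2 is a regular polygon drawn with `<polygon>`. Its stroke #ff8800 means engrave at S208, F2426. After flipping Y the toolpath is (7.1993,86.2878) → (12.1658,112.5075) → (38.3855,107.5410) → (33.4190,81.3213) → (7.1993,86.2878), returning to the start.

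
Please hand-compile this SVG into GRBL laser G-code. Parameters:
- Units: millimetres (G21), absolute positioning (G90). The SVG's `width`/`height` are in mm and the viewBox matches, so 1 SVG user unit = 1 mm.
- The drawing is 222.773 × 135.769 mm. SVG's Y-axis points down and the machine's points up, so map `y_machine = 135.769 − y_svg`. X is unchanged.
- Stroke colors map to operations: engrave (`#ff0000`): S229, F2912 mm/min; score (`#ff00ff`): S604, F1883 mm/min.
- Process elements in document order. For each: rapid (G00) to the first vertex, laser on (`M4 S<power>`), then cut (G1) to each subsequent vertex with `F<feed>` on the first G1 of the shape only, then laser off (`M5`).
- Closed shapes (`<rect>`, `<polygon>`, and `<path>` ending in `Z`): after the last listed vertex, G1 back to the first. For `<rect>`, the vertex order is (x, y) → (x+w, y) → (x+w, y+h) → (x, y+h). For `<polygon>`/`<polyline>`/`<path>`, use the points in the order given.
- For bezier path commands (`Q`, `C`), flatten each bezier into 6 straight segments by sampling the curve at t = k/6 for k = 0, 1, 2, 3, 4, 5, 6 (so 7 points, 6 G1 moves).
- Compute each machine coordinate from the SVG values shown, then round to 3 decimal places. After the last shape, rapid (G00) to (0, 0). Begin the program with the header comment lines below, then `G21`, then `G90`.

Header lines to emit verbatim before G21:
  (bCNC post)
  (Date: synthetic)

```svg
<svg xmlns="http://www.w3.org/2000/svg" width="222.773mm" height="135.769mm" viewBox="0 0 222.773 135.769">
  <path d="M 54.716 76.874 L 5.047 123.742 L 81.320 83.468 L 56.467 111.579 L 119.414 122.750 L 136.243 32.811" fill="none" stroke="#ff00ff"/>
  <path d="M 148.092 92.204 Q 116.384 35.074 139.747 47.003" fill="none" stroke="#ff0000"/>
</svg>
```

1 u = 1 mm; y_m = 135.769 − y.

[1] `<path>` open polyline, #ff00ff→score S604 F1883: (54.716,58.895) → (5.047,12.027) → (81.320,52.301) → (56.467,24.190) → (119.414,13.019) → (136.243,102.958)

[2] `<path>` quadratic bezier, #ff0000→engrave S229 F2912: (148.092,43.565) → (139.052,60.690) → (133.072,73.978) → (130.152,83.430) → (130.291,89.045) → (133.489,90.824) → (139.747,88.766)

(bCNC post)
(Date: synthetic)
G21
G90
G00 X54.716 Y58.895
M4 S604
G1 X5.047 Y12.027 F1883
G1 X81.320 Y52.301
G1 X56.467 Y24.190
G1 X119.414 Y13.019
G1 X136.243 Y102.958
M5
G00 X148.092 Y43.565
M4 S229
G1 X139.052 Y60.690 F2912
G1 X133.072 Y73.978
G1 X130.152 Y83.430
G1 X130.291 Y89.045
G1 X133.489 Y90.824
G1 X139.747 Y88.766
M5
G00 X0.000 Y0.000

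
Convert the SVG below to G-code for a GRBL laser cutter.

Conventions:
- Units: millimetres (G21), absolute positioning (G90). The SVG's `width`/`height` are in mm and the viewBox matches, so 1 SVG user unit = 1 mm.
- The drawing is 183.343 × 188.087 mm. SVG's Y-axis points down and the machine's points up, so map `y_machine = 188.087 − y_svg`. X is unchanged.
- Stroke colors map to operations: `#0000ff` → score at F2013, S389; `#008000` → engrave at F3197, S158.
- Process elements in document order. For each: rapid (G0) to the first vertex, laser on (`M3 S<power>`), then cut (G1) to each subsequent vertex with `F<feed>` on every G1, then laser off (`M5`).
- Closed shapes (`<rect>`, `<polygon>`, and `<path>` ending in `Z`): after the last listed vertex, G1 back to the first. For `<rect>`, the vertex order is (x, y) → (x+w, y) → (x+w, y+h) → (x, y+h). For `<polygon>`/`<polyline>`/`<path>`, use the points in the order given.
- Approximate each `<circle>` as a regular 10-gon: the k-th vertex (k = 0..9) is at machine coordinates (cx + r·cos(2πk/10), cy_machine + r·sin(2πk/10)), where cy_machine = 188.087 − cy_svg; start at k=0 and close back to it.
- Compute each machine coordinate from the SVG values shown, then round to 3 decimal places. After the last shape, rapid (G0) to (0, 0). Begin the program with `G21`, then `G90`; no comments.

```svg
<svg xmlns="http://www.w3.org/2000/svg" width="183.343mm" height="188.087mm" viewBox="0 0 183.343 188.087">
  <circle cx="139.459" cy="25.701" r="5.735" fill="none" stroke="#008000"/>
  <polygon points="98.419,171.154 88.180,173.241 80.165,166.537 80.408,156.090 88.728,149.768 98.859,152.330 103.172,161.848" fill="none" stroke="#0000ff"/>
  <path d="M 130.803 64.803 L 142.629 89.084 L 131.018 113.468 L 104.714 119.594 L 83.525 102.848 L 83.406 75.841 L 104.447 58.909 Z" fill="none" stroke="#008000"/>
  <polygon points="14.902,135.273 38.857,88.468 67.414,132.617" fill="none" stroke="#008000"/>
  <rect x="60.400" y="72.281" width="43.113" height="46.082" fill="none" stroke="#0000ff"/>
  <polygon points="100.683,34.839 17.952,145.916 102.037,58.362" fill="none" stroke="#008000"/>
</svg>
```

Since the viewBox matches the mm dimensions, user units are millimetres directly. The only transform is the Y-flip y_m = 188.087 − y_svg.

Shape 1 is a circle drawn with `<circle>`. Its stroke #008000 means engrave at S158, F3197. After flipping Y the toolpath is (145.194,162.386) → (144.099,165.757) → (141.231,167.840) → (137.687,167.840) → (134.819,165.757) → (133.724,162.386) → (134.819,159.015) → (137.687,156.932) → (141.231,156.932) → (144.099,159.015) → (145.194,162.386), returning to the start.

Shape 2 is a regular polygon drawn with `<polygon>`. Its stroke #0000ff means score at S389, F2013. After flipping Y the toolpath is (98.419,16.933) → (88.180,14.846) → (80.165,21.550) → (80.408,31.997) → (88.728,38.319) → (98.859,35.757) → (103.172,26.239) → (98.419,16.933), returning to the start.

Shape 3 is a regular polygon drawn with `<path>`. Its stroke #008000 means engrave at S158, F3197. After flipping Y the toolpath is (130.803,123.284) → (142.629,99.003) → (131.018,74.619) → (104.714,68.493) → (83.525,85.239) → (83.406,112.246) → (104.447,129.178) → (130.803,123.284), returning to the start.

Shape 4 is a regular polygon drawn with `<polygon>`. Its stroke #008000 means engrave at S158, F3197. After flipping Y the toolpath is (14.902,52.814) → (38.857,99.619) → (67.414,55.470) → (14.902,52.814), returning to the start.

Shape 5 is a rectangle drawn with `<rect>`. Its stroke #0000ff means score at S389, F2013. After flipping Y the toolpath is (60.400,115.806) → (103.513,115.806) → (103.513,69.724) → (60.400,69.724) → (60.400,115.806), returning to the start.

Shape 6 is a closed polygon drawn with `<polygon>`. Its stroke #008000 means engrave at S158, F3197. After flipping Y the toolpath is (100.683,153.248) → (17.952,42.171) → (102.037,129.725) → (100.683,153.248), returning to the start.

G21
G90
G0 X145.194 Y162.386
M3 S158
G1 X144.099 Y165.757 F3197
G1 X141.231 Y167.840 F3197
G1 X137.687 Y167.840 F3197
G1 X134.819 Y165.757 F3197
G1 X133.724 Y162.386 F3197
G1 X134.819 Y159.015 F3197
G1 X137.687 Y156.932 F3197
G1 X141.231 Y156.932 F3197
G1 X144.099 Y159.015 F3197
G1 X145.194 Y162.386 F3197
M5
G0 X98.419 Y16.933
M3 S389
G1 X88.180 Y14.846 F2013
G1 X80.165 Y21.550 F2013
G1 X80.408 Y31.997 F2013
G1 X88.728 Y38.319 F2013
G1 X98.859 Y35.757 F2013
G1 X103.172 Y26.239 F2013
G1 X98.419 Y16.933 F2013
M5
G0 X130.803 Y123.284
M3 S158
G1 X142.629 Y99.003 F3197
G1 X131.018 Y74.619 F3197
G1 X104.714 Y68.493 F3197
G1 X83.525 Y85.239 F3197
G1 X83.406 Y112.246 F3197
G1 X104.447 Y129.178 F3197
G1 X130.803 Y123.284 F3197
M5
G0 X14.902 Y52.814
M3 S158
G1 X38.857 Y99.619 F3197
G1 X67.414 Y55.470 F3197
G1 X14.902 Y52.814 F3197
M5
G0 X60.400 Y115.806
M3 S389
G1 X103.513 Y115.806 F2013
G1 X103.513 Y69.724 F2013
G1 X60.400 Y69.724 F2013
G1 X60.400 Y115.806 F2013
M5
G0 X100.683 Y153.248
M3 S158
G1 X17.952 Y42.171 F3197
G1 X102.037 Y129.725 F3197
G1 X100.683 Y153.248 F3197
M5
G0 X0.000 Y0.000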